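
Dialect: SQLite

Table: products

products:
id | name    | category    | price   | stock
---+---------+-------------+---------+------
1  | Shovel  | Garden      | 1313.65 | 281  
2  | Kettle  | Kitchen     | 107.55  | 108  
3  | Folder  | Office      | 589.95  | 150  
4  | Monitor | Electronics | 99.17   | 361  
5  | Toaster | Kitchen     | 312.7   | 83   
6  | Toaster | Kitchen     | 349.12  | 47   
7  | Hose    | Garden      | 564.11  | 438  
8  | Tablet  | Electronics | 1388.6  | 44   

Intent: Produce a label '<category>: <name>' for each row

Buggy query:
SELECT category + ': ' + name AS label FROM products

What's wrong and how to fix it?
Bug: '+' is numeric addition; on text columns SQLite converts them to 0 instead of concatenating

Fix: Use the || operator for string concatenation

Corrected query:
SELECT category || ': ' || name AS label FROM products

Result:
label               
--------------------
Garden: Shovel      
Kitchen: Kettle     
Office: Folder      
Electronics: Monitor
Kitchen: Toaster    
Kitchen: Toaster    
Garden: Hose        
Electronics: Tablet 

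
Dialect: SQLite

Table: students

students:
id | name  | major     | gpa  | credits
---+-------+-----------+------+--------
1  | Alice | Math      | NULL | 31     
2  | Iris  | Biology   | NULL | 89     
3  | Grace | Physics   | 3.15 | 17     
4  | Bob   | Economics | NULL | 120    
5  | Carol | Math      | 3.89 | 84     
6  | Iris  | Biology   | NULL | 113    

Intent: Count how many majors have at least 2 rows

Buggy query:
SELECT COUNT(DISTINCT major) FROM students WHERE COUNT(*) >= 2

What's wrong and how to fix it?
Bug: WHERE filters individual rows, not groups, so a group-level COUNT is invalid there

Fix: Use a subquery that GROUPs and filters with HAVING, then count its rows

Corrected query:
SELECT COUNT(*) FROM (SELECT major FROM students GROUP BY major HAVING COUNT(*) >= 2)

Result:
COUNT(*)
--------
2       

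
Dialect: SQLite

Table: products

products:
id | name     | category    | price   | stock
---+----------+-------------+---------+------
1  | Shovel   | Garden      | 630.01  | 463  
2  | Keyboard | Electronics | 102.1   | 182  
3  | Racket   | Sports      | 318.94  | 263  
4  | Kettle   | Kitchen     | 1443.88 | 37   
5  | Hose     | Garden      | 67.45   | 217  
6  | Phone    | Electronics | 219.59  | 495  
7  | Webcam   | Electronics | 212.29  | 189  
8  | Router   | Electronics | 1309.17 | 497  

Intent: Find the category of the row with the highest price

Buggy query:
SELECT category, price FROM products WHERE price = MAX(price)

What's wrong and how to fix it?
Bug: WHERE is evaluated per row; an aggregate over the whole table isn't defined there

Fix: Use a subquery: WHERE price = (SELECT MAX(price) FROM products)

Corrected query:
SELECT category, price FROM products WHERE price = (SELECT MAX(price) FROM products)

Result:
category | price  
---------+--------
Kitchen  | 1443.88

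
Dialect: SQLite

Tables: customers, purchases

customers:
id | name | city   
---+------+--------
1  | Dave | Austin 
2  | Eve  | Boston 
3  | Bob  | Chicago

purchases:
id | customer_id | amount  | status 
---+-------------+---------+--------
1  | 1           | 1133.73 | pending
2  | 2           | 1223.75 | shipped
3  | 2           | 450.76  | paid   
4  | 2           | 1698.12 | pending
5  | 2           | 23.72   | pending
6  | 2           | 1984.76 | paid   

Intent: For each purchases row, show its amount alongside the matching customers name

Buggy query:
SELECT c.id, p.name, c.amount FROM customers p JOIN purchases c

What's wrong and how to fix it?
Bug: JOIN with no ON clause produces a cartesian product; every purchases row pairs with every customers row

Fix: Add ON c.customer_id = p.id to the JOIN

Corrected query:
SELECT c.id, p.name, c.amount FROM customers p JOIN purchases c ON c.customer_id = p.id

Result:
id | name | amount 
---+------+--------
1  | Dave | 1133.73
2  | Eve  | 1223.75
3  | Eve  | 450.76 
4  | Eve  | 1698.12
5  | Eve  | 23.72  
6  | Eve  | 1984.76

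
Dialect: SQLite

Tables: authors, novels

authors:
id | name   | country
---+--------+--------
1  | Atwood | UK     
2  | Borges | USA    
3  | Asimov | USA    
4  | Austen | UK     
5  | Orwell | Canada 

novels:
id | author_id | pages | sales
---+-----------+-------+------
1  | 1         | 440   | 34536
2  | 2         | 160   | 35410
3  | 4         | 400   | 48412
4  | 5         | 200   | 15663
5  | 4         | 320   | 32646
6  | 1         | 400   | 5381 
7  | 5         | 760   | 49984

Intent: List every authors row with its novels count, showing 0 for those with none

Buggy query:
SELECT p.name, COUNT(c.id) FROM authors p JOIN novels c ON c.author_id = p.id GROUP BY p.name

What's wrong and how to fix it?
Bug: An inner join excludes parents with zero children

Fix: Use LEFT JOIN so parents without children still appear (COUNT(c.id) gives 0)

Corrected query:
SELECT p.name, COUNT(c.id) FROM authors p LEFT JOIN novels c ON c.author_id = p.id GROUP BY p.name

Result:
name   | COUNT(c.id)
-------+------------
Asimov | 0          
Atwood | 2          
Austen | 2          
Borges | 1          
Orwell | 2          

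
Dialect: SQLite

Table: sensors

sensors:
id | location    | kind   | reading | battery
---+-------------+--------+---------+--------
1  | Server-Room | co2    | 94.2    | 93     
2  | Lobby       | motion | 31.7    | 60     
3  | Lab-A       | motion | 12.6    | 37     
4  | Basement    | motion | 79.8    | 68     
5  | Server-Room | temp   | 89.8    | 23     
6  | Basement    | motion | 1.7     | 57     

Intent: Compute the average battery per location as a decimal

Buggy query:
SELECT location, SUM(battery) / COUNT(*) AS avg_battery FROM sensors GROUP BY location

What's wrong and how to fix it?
Bug: Both operands are integers, so '/' performs integer division and truncates

Fix: Cast one side to REAL so the division keeps the fractional part

Corrected query:
SELECT location, SUM(battery) * 1.0 / COUNT(*) AS avg_battery FROM sensors GROUP BY location

Result:
location    | avg_battery
------------+------------
Basement    | 62.5       
Lab-A       | 37         
Lobby       | 60         
Server-Room | 58         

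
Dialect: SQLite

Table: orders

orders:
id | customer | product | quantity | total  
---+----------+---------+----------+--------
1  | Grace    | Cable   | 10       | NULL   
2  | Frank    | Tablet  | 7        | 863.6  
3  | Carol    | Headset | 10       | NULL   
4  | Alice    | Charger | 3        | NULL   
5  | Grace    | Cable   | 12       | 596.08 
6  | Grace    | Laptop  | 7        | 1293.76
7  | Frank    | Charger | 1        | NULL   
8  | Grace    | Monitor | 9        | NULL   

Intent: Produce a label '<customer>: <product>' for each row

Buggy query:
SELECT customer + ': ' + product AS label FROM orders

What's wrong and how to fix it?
Bug: '+' is numeric addition; on text columns SQLite converts them to 0 instead of concatenating

Fix: Use the || operator for string concatenation

Corrected query:
SELECT customer || ': ' || product AS label FROM orders

Result:
label         
--------------
Grace: Cable  
Frank: Tablet 
Carol: Headset
Alice: Charger
Grace: Cable  
Grace: Laptop 
Frank: Charger
Grace: Monitor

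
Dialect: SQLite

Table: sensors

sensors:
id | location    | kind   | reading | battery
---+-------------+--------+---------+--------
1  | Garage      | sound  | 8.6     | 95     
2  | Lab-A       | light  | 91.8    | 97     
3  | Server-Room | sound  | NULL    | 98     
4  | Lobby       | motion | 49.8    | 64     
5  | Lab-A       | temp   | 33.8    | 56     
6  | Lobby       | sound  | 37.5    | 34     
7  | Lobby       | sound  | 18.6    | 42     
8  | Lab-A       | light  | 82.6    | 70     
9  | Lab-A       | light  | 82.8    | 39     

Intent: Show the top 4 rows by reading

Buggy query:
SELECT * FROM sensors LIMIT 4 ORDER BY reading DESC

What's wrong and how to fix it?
Bug: ORDER BY cannot follow LIMIT; LIMIT is the final clause

Fix: Sort with ORDER BY, then apply LIMIT

Corrected query:
SELECT * FROM sensors ORDER BY reading DESC LIMIT 4

Result:
id | location | kind   | reading | battery
---+----------+--------+---------+--------
2  | Lab-A    | light  | 91.8    | 97     
9  | Lab-A    | light  | 82.8    | 39     
8  | Lab-A    | light  | 82.6    | 70     
4  | Lobby    | motion | 49.8    | 64     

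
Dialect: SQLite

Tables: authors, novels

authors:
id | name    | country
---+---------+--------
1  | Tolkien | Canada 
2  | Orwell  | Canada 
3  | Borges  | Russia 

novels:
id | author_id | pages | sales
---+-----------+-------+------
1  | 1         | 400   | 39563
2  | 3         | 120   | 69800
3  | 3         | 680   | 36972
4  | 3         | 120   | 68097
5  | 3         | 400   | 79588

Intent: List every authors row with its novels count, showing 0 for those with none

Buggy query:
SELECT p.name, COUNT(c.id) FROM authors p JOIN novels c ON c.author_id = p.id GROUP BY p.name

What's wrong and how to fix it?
Bug: INNER JOIN drops authors rows that have no matching novels rows

Fix: Switch to LEFT JOIN to retain unmatched parent rows

Corrected query:
SELECT p.name, COUNT(c.id) FROM authors p LEFT JOIN novels c ON c.author_id = p.id GROUP BY p.name

Result:
name    | COUNT(c.id)
--------+------------
Borges  | 4          
Orwell  | 0          
Tolkien | 1          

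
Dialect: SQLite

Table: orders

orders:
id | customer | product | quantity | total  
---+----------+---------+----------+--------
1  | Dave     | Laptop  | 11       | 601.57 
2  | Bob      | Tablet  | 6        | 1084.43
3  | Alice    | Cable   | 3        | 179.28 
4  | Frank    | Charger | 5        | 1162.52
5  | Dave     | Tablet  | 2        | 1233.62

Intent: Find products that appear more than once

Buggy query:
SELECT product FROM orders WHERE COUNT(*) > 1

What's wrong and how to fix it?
Bug: WHERE can't reference COUNT(*); aggregates are computed after WHERE

Fix: Group first, then use HAVING for the count condition

Corrected query:
SELECT product FROM orders GROUP BY product HAVING COUNT(*) > 1

Result:
product
-------
Tablet 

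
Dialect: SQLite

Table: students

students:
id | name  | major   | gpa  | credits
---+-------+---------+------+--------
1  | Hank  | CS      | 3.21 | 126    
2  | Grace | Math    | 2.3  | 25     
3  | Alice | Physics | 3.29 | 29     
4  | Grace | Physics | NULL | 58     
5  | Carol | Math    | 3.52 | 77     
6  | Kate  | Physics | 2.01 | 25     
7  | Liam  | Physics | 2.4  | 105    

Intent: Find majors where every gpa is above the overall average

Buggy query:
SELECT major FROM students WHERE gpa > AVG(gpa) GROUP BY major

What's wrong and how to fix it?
Bug: WHERE evaluates per row before aggregation, so AVG() is unavailable

Fix: Compute the overall average in a scalar subquery and compare each group's MIN against it in HAVING

Corrected query:
SELECT major FROM students GROUP BY major HAVING MIN(gpa) > (SELECT AVG(gpa) FROM students)

Result:
major
-----
CS   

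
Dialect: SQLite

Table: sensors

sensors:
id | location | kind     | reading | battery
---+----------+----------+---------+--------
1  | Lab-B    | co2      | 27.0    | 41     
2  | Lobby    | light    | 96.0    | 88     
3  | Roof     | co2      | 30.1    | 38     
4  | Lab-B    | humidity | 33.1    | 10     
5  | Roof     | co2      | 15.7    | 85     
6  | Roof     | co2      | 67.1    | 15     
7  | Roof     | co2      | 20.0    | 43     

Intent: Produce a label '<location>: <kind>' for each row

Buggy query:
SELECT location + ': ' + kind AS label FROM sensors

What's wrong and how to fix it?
Bug: '+' is numeric addition; on text columns SQLite converts them to 0 instead of concatenating

Fix: Replace + with || to concatenate text

Corrected query:
SELECT location || ': ' || kind AS label FROM sensors

Result:
label          
---------------
Lab-B: co2     
Lobby: light   
Roof: co2      
Lab-B: humidity
Roof: co2      
Roof: co2      
Roof: co2      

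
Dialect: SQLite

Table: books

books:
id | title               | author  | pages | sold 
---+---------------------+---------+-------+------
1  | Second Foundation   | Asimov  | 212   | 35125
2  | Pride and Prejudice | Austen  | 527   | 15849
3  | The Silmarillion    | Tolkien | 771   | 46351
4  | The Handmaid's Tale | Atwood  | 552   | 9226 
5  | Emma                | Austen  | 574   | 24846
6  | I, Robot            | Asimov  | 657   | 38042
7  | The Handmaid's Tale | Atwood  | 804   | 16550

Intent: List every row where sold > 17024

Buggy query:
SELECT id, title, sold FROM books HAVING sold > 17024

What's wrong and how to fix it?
Bug: This is a non-aggregate query (no GROUP BY, no aggregates), so in SQLite the HAVING clause is invalid here; a row-level condition belongs in WHERE

Fix: Use WHERE for row-level filtering

Corrected query:
SELECT id, title, sold FROM books WHERE sold > 17024

Result:
id | title             | sold 
---+-------------------+------
1  | Second Foundation | 35125
3  | The Silmarillion  | 46351
5  | Emma              | 24846
6  | I, Robot          | 38042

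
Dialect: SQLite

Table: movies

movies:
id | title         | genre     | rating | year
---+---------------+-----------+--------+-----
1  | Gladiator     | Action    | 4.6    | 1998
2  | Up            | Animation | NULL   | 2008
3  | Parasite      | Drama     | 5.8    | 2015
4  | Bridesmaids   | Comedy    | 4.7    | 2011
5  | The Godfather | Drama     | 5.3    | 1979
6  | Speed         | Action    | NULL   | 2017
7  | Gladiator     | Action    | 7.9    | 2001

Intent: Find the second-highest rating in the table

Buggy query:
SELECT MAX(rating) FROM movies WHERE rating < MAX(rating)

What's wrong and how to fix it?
Bug: MAX(rating) on the right of the comparison is an aggregate-in-WHERE error

Fix: Compute the overall MAX in a subquery, then take MAX of rows below it

Corrected query:
SELECT MAX(rating) FROM movies WHERE rating < (SELECT MAX(rating) FROM movies)

Result:
MAX(rating)
-----------
5.8        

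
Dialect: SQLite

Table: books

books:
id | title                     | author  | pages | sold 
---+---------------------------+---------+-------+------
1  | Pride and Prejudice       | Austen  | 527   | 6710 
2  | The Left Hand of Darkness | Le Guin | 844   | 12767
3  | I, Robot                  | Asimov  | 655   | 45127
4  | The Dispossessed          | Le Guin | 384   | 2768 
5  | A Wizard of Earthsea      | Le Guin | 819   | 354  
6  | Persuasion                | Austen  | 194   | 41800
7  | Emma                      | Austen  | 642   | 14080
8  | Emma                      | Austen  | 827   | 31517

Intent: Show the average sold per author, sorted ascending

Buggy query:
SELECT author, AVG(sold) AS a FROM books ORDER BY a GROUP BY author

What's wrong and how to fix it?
Bug: ORDER BY appears before GROUP BY; SQL clause order requires GROUP BY first

Fix: Reorder: SELECT … FROM … GROUP BY … ORDER BY …

Corrected query:
SELECT author, AVG(sold) AS a FROM books GROUP BY author ORDER BY a

Result:
author  | a          
--------+------------
Le Guin | 5296.333333
Austen  | 23526.75   
Asimov  | 45127      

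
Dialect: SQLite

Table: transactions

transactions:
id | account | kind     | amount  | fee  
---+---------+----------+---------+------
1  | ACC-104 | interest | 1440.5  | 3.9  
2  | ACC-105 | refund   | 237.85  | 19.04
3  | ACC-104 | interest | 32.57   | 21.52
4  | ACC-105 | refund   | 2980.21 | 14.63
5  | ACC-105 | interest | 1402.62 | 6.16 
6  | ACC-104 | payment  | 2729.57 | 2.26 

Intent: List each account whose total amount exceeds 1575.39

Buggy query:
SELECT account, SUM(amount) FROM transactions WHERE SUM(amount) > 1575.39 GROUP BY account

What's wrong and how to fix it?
Bug: Aggregate functions cannot appear in a WHERE clause

Fix: Move the aggregate condition to a HAVING clause

Corrected query:
SELECT account, SUM(amount) FROM transactions GROUP BY account HAVING SUM(amount) > 1575.39

Result:
account | SUM(amount)
--------+------------
ACC-104 | 4202.64    
ACC-105 | 4620.68    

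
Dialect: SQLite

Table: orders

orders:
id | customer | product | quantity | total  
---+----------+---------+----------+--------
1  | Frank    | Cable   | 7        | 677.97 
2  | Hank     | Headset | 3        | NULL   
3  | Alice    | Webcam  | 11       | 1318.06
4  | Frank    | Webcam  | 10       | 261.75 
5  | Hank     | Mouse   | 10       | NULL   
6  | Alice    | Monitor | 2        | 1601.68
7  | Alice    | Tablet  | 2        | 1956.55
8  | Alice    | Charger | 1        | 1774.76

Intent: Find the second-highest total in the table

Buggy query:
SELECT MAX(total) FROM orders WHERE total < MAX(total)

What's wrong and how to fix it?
Bug: MAX(total) on the right of the comparison is an aggregate-in-WHERE error

Fix: Compute the overall MAX in a subquery, then take MAX of rows below it

Corrected query:
SELECT MAX(total) FROM orders WHERE total < (SELECT MAX(total) FROM orders)

Result:
MAX(total)
----------
1774.76   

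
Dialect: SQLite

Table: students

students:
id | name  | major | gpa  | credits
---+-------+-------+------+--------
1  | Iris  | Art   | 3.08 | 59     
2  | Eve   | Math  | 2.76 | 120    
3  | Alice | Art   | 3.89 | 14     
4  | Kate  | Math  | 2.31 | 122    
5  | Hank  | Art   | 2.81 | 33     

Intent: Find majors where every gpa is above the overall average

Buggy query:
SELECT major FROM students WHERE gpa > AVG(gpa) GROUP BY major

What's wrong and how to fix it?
Bug: WHERE evaluates per row before aggregation, so AVG() is unavailable

Fix: Use a subquery for AVG and a HAVING MIN(...) filter so the condition holds for every row in the group

Corrected query:
SELECT major FROM students GROUP BY major HAVING MIN(gpa) > (SELECT AVG(gpa) FROM students)

Result:
(no rows)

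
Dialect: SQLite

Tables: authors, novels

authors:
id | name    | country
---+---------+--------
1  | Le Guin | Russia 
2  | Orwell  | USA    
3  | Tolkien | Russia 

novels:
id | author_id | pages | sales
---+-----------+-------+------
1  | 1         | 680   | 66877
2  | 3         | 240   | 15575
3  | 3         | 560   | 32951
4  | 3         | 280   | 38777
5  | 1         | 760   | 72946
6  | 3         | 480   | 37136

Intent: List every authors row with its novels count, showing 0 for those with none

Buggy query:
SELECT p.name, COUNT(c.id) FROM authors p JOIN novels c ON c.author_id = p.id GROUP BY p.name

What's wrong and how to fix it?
Bug: INNER JOIN drops authors rows that have no matching novels rows

Fix: Use LEFT JOIN so parents without children still appear (COUNT(c.id) gives 0)

Corrected query:
SELECT p.name, COUNT(c.id) FROM authors p LEFT JOIN novels c ON c.author_id = p.id GROUP BY p.name

Result:
name    | COUNT(c.id)
--------+------------
Le Guin | 2          
Orwell  | 0          
Tolkien | 4          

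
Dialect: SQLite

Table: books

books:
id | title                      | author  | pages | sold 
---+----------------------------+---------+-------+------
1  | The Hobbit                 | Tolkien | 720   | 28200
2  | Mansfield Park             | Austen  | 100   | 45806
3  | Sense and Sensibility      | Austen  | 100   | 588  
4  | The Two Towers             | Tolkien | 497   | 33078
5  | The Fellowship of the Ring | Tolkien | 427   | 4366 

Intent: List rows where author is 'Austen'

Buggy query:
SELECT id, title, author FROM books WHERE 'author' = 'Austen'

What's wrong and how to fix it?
Bug: Single quotes denote string literals in SQL; the column name is being compared as a constant string

Fix: Reference the column as author without single quotes

Corrected query:
SELECT id, title, author FROM books WHERE author = 'Austen'

Result:
id | title                 | author
---+-----------------------+-------
2  | Mansfield Park        | Austen
3  | Sense and Sensibility | Austen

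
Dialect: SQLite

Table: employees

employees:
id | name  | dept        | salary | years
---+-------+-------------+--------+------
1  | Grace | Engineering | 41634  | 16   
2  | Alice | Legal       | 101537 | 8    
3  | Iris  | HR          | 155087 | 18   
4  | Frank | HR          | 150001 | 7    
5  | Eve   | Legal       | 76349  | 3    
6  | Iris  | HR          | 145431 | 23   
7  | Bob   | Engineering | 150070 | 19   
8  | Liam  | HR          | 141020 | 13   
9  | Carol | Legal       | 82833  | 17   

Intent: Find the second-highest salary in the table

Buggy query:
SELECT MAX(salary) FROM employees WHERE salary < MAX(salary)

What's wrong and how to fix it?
Bug: MAX(salary) on the right of the comparison is an aggregate-in-WHERE error

Fix: Put the inner MAX in a scalar subquery

Corrected query:
SELECT MAX(salary) FROM employees WHERE salary < (SELECT MAX(salary) FROM employees)

Result:
MAX(salary)
-----------
150070     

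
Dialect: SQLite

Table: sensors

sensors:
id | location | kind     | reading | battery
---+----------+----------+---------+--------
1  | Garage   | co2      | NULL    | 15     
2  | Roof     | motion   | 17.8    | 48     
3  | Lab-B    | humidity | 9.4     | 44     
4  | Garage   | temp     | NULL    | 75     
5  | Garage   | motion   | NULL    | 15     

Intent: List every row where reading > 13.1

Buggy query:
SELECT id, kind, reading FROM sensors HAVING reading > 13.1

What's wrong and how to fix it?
Bug: This is a non-aggregate query (no GROUP BY, no aggregates), so in SQLite the HAVING clause is invalid here; a row-level condition belongs in WHERE

Fix: Replace HAVING with WHERE since the condition applies to individual rows

Corrected query:
SELECT id, kind, reading FROM sensors WHERE reading > 13.1

Result:
id | kind   | reading
---+--------+--------
2  | motion | 17.8   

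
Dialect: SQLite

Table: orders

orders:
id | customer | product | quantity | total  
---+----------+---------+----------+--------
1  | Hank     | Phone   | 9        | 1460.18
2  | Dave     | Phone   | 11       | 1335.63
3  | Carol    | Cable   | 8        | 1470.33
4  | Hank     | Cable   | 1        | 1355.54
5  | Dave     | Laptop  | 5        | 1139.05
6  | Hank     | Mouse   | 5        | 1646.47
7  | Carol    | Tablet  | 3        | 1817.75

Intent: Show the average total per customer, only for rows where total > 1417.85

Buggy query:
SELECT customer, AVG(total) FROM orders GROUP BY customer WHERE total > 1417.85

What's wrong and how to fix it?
Bug: WHERE cannot follow GROUP BY

Fix: Move the WHERE clause before GROUP BY

Corrected query:
SELECT customer, AVG(total) FROM orders WHERE total > 1417.85 GROUP BY customer

Result:
customer | AVG(total)
---------+-----------
Carol    | 1644.04   
Hank     | 1553.325  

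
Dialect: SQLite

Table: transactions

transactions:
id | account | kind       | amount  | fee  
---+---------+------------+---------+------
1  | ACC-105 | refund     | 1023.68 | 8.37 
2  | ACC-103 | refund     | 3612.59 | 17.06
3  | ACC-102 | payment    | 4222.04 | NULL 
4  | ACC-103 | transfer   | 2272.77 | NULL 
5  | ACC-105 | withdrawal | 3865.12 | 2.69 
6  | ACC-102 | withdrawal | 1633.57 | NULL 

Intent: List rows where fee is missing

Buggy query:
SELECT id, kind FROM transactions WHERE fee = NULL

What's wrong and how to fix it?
Bug: Comparing to NULL with '=' never matches; NULL = NULL is unknown, not true

Fix: Use IS NULL to test for NULL

Corrected query:
SELECT id, kind FROM transactions WHERE fee IS NULL

Result:
id | kind      
---+-----------
3  | payment   
4  | transfer  
6  | withdrawal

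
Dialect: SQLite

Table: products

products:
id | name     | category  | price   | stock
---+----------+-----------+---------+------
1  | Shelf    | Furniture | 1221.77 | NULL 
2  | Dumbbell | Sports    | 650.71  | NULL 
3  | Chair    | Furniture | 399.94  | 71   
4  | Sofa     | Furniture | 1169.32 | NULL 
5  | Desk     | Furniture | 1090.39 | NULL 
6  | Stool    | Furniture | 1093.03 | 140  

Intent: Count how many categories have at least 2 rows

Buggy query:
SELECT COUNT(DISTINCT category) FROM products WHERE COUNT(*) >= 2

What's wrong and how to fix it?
Bug: COUNT(*) cannot appear in WHERE; the per-group count doesn't exist yet

Fix: Group first with HAVING COUNT(*) >= 2, then COUNT the resulting groups

Corrected query:
SELECT COUNT(*) FROM (SELECT category FROM products GROUP BY category HAVING COUNT(*) >= 2)

Result:
COUNT(*)
--------
1       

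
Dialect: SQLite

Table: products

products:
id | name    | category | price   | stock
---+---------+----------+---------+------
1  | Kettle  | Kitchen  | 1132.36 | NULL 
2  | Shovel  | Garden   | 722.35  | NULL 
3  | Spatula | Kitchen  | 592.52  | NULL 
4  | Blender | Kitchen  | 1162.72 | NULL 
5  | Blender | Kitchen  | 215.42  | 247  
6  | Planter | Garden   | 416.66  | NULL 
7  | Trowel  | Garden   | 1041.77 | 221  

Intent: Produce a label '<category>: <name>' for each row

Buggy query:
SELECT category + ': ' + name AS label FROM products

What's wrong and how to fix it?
Bug: SQLite uses || for string concatenation; + coerces text to numbers (yielding 0)

Fix: Replace + with || to concatenate text

Corrected query:
SELECT category || ': ' || name AS label FROM products

Result:
label           
----------------
Kitchen: Kettle 
Garden: Shovel  
Kitchen: Spatula
Kitchen: Blender
Kitchen: Blender
Garden: Planter 
Garden: Trowel  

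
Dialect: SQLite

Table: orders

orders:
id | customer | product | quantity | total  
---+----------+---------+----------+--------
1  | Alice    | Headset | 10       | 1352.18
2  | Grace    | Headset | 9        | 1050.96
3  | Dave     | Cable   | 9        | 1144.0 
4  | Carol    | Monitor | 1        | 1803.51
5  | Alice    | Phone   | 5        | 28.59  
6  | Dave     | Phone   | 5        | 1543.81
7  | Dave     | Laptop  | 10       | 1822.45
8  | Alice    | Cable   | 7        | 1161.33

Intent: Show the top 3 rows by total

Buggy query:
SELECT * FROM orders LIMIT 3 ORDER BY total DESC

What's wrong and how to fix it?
Bug: LIMIT must come after ORDER BY

Fix: Swap the clauses: ORDER BY first, then LIMIT

Corrected query:
SELECT * FROM orders ORDER BY total DESC LIMIT 3

Result:
id | customer | product | quantity | total  
---+----------+---------+----------+--------
7  | Dave     | Laptop  | 10       | 1822.45
4  | Carol    | Monitor | 1        | 1803.51
6  | Dave     | Phone   | 5        | 1543.81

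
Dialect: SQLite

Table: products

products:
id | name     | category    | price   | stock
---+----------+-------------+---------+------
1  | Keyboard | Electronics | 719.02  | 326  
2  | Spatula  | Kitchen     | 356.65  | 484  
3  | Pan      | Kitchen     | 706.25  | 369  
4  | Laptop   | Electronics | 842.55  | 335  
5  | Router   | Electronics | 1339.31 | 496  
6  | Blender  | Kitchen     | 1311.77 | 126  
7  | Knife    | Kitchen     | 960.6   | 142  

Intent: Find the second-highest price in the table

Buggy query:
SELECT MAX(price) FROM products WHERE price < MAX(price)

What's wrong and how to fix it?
Bug: The inner MAX is an aggregate inside WHERE, which is not allowed

Fix: Compute the overall MAX in a subquery, then take MAX of rows below it

Corrected query:
SELECT MAX(price) FROM products WHERE price < (SELECT MAX(price) FROM products)

Result:
MAX(price)
----------
1311.77   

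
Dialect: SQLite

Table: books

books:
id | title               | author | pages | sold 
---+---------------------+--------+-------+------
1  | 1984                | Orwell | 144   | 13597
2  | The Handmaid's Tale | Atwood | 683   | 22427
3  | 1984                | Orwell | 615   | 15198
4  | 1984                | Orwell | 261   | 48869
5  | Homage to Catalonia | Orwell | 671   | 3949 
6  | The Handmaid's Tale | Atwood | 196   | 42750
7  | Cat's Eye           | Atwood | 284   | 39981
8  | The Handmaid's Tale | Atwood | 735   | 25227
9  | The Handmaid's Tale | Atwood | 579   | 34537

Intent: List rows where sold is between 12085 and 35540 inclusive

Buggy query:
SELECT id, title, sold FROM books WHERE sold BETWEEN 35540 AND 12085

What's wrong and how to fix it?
Bug: BETWEEN expects the lower bound first; with 35540 AND 12085 the range is empty

Fix: Swap the bounds so the smaller value comes first

Corrected query:
SELECT id, title, sold FROM books WHERE sold BETWEEN 12085 AND 35540

Result:
id | title               | sold 
---+---------------------+------
1  | 1984                | 13597
2  | The Handmaid's Tale | 22427
3  | 1984                | 15198
8  | The Handmaid's Tale | 25227
9  | The Handmaid's Tale | 34537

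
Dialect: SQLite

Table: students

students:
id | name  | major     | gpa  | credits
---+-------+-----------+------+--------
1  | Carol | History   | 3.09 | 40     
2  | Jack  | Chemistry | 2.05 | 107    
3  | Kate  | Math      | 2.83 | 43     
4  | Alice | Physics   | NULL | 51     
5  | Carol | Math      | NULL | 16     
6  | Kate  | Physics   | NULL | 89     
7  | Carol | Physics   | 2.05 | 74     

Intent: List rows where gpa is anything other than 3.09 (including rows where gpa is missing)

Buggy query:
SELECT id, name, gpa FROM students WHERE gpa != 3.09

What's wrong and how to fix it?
Bug: 'gpa != 3.09' is unknown when gpa is NULL, so NULL rows are silently excluded

Fix: Handle NULL separately with IS NULL alongside the inequality

Corrected query:
SELECT id, name, gpa FROM students WHERE gpa != 3.09 OR gpa IS NULL

Result:
id | name  | gpa 
---+-------+-----
2  | Jack  | 2.05
3  | Kate  | 2.83
4  | Alice | NULL
5  | Carol | NULL
6  | Kate  | NULL
7  | Carol | 2.05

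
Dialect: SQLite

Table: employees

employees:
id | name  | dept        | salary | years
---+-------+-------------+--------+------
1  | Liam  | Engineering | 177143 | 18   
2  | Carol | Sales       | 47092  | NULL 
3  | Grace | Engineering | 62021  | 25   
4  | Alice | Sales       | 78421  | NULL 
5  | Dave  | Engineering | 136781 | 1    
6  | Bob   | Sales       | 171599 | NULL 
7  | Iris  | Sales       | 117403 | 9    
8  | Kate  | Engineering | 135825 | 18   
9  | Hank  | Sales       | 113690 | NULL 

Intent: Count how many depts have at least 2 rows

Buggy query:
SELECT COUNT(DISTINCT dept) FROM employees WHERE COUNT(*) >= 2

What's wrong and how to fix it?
Bug: WHERE filters individual rows, not groups, so a group-level COUNT is invalid there

Fix: Use a subquery that GROUPs and filters with HAVING, then count its rows

Corrected query:
SELECT COUNT(*) FROM (SELECT dept FROM employees GROUP BY dept HAVING COUNT(*) >= 2)

Result:
COUNT(*)
--------
2       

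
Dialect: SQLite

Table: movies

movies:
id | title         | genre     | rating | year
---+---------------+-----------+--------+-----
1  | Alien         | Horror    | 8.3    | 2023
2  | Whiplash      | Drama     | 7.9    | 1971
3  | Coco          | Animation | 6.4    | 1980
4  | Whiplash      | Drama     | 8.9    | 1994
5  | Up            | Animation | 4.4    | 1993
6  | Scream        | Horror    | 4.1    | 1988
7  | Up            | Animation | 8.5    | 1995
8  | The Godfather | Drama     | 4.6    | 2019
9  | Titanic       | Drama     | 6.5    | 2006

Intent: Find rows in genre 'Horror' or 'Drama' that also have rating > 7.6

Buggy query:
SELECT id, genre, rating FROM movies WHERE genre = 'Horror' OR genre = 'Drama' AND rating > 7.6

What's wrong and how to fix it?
Bug: AND binds tighter than OR, so this parses as genre = 'Horror' OR (genre = 'Drama' AND rating > 7.6)

Fix: Group the OR with parentheses (or use IN), then AND the threshold

Corrected query:
SELECT id, genre, rating FROM movies WHERE (genre = 'Horror' OR genre = 'Drama') AND rating > 7.6

Result:
id | genre  | rating
---+--------+-------
1  | Horror | 8.3   
2  | Drama  | 7.9   
4  | Drama  | 8.9   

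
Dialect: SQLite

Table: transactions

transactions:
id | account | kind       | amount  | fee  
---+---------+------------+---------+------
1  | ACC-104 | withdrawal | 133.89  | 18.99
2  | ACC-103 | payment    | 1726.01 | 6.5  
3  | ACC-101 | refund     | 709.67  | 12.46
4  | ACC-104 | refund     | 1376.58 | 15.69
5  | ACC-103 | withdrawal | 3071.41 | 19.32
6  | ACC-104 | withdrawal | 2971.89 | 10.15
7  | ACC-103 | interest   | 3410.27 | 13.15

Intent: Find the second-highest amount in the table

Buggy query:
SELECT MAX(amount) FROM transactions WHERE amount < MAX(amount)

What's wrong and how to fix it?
Bug: MAX(amount) on the right of the comparison is an aggregate-in-WHERE error

Fix: Put the inner MAX in a scalar subquery

Corrected query:
SELECT MAX(amount) FROM transactions WHERE amount < (SELECT MAX(amount) FROM transactions)

Result:
MAX(amount)
-----------
3071.41    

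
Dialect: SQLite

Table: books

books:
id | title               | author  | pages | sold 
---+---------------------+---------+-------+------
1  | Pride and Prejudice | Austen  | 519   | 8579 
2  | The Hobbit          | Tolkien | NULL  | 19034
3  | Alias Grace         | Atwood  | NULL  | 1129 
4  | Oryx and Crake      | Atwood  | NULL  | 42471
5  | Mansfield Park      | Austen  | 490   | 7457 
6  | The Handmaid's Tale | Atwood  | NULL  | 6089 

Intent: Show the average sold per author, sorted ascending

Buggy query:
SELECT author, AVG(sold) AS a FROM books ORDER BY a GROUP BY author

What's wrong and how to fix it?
Bug: GROUP BY must precede ORDER BY

Fix: Move ORDER BY to the end, after GROUP BY

Corrected query:
SELECT author, AVG(sold) AS a FROM books GROUP BY author ORDER BY a

Result:
author  | a    
--------+------
Austen  | 8018 
Atwood  | 16563
Tolkien | 19034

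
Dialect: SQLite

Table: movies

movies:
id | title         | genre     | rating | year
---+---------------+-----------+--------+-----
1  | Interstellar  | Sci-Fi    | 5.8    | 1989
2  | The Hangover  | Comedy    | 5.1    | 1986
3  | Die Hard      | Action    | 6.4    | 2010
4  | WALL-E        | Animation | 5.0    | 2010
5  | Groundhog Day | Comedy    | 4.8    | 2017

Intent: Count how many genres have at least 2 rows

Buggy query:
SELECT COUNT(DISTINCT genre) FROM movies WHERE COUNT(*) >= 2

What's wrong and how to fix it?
Bug: WHERE filters individual rows, not groups, so a group-level COUNT is invalid there

Fix: Use a subquery that GROUPs and filters with HAVING, then count its rows

Corrected query:
SELECT COUNT(*) FROM (SELECT genre FROM movies GROUP BY genre HAVING COUNT(*) >= 2)

Result:
COUNT(*)
--------
1       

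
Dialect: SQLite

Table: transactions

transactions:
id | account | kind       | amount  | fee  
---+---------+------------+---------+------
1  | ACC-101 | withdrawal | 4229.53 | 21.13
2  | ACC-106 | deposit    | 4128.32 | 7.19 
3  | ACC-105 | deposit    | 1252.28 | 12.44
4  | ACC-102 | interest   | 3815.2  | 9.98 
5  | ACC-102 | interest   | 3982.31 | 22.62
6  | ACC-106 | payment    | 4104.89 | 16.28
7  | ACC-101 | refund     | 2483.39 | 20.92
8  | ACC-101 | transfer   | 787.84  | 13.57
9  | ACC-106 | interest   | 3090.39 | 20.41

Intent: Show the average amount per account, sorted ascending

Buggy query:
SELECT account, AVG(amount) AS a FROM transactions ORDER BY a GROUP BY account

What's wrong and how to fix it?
Bug: ORDER BY appears before GROUP BY; SQL clause order requires GROUP BY first

Fix: Move ORDER BY to the end, after GROUP BY

Corrected query:
SELECT account, AVG(amount) AS a FROM transactions GROUP BY account ORDER BY a

Result:
account | a          
--------+------------
ACC-105 | 1252.28    
ACC-101 | 2500.253333
ACC-106 | 3774.533333
ACC-102 | 3898.755   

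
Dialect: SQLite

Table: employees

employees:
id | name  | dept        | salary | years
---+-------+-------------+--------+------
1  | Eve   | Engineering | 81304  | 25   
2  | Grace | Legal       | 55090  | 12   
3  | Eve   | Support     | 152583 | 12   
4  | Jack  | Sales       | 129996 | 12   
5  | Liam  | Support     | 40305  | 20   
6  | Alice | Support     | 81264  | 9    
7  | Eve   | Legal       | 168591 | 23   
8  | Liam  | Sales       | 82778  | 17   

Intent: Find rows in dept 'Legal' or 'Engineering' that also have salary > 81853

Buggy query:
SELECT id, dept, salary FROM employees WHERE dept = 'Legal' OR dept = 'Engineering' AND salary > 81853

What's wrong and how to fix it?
Bug: Without parentheses, AND is evaluated before OR, so the salary filter only applies to the 'Engineering' branch

Fix: Group the OR with parentheses (or use IN), then AND the threshold

Corrected query:
SELECT id, dept, salary FROM employees WHERE (dept = 'Legal' OR dept = 'Engineering') AND salary > 81853

Result:
id | dept  | salary
---+-------+-------
7  | Legal | 168591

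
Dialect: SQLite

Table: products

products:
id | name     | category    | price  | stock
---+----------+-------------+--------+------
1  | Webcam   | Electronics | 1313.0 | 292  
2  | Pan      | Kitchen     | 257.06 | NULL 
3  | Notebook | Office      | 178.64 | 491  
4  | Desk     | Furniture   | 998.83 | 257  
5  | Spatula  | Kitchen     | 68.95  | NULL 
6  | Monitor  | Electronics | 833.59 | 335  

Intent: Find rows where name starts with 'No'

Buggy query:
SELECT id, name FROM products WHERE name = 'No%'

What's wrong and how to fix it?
Bug: '=' compares the literal string including the % character; pattern matching needs LIKE

Fix: Use LIKE for wildcard pattern matching

Corrected query:
SELECT id, name FROM products WHERE name LIKE 'No%'

Result:
id | name    
---+---------
3  | Notebook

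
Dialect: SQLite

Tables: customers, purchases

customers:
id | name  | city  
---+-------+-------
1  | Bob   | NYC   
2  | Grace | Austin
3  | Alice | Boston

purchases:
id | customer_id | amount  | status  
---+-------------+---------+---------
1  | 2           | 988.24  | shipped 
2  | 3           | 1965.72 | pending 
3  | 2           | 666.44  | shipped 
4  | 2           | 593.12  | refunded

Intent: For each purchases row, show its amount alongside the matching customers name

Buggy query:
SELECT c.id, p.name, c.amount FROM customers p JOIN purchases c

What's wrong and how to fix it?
Bug: JOIN with no ON clause produces a cartesian product; every purchases row pairs with every customers row

Fix: Add ON c.customer_id = p.id to the JOIN

Corrected query:
SELECT c.id, p.name, c.amount FROM customers p JOIN purchases c ON c.customer_id = p.id

Result:
id | name  | amount 
---+-------+--------
1  | Grace | 988.24 
2  | Alice | 1965.72
3  | Grace | 666.44 
4  | Grace | 593.12 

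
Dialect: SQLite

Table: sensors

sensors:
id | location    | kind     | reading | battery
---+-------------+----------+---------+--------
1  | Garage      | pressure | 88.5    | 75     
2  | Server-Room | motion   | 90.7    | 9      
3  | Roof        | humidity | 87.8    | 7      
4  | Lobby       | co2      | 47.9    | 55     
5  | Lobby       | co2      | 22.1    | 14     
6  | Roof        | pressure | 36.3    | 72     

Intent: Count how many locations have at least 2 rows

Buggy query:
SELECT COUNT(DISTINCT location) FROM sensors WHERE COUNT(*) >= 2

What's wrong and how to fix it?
Bug: WHERE filters individual rows, not groups, so a group-level COUNT is invalid there

Fix: Use a subquery that GROUPs and filters with HAVING, then count its rows

Corrected query:
SELECT COUNT(*) FROM (SELECT location FROM sensors GROUP BY location HAVING COUNT(*) >= 2)

Result:
COUNT(*)
--------
2       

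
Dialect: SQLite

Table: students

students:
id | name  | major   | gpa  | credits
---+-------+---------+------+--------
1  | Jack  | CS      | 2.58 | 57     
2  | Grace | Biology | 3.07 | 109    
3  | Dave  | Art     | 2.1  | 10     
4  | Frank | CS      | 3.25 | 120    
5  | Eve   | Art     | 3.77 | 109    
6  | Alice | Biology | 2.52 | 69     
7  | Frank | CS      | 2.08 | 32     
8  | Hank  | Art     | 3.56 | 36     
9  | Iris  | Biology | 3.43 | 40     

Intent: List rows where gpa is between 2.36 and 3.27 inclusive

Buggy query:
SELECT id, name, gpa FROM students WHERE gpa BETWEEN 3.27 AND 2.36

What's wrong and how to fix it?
Bug: The bounds are reversed; BETWEEN a AND b requires a <= b to match anything

Fix: Write BETWEEN 2.36 AND 3.27

Corrected query:
SELECT id, name, gpa FROM students WHERE gpa BETWEEN 2.36 AND 3.27

Result:
id | name  | gpa 
---+-------+-----
1  | Jack  | 2.58
2  | Grace | 3.07
4  | Frank | 3.25
6  | Alice | 2.52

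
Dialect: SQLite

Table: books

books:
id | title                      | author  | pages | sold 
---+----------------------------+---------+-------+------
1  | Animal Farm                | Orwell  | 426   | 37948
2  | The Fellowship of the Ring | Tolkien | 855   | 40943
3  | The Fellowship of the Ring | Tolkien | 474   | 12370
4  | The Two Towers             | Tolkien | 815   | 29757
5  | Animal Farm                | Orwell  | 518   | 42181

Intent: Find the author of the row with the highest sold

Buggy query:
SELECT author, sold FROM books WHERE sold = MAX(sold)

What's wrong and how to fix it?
Bug: WHERE is evaluated per row; an aggregate over the whole table isn't defined there

Fix: Wrap MAX in a scalar subquery so WHERE compares against a single value

Corrected query:
SELECT author, sold FROM books WHERE sold = (SELECT MAX(sold) FROM books)

Result:
author | sold 
-------+------
Orwell | 42181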